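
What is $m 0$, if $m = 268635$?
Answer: $0$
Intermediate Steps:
$m 0 = 268635 \cdot 0 = 0$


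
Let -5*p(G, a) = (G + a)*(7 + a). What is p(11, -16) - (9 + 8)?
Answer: -26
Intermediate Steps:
p(G, a) = -(7 + a)*(G + a)/5 (p(G, a) = -(G + a)*(7 + a)/5 = -(7 + a)*(G + a)/5)
p(11, -16) - (9 + 8) = (-7/5*11 - 7/5*(-16) - ⅕*(-16)² - ⅕*11*(-16)) - (9 + 8) = (-77/5 + 112/5 - ⅕*256 + 176/5) - 1*17 = (-77/5 + 112/5 - 256/5 + 176/5) - 17 = -9 - 17 = -26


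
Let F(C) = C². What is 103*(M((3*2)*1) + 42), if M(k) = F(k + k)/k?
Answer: 6798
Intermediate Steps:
M(k) = 4*k (M(k) = (k + k)²/k = (2*k)²/k = (4*k²)/k = 4*k)
103*(M((3*2)*1) + 42) = 103*(4*((3*2)*1) + 42) = 103*(4*(6*1) + 42) = 103*(4*6 + 42) = 103*(24 + 42) = 103*66 = 6798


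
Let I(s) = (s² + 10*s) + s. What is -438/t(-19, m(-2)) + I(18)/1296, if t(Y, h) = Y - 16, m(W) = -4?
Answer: 32551/2520 ≈ 12.917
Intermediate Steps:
t(Y, h) = -16 + Y
I(s) = s² + 11*s
-438/t(-19, m(-2)) + I(18)/1296 = -438/(-16 - 19) + (18*(11 + 18))/1296 = -438/(-35) + (18*29)*(1/1296) = -438*(-1/35) + 522*(1/1296) = 438/35 + 29/72 = 32551/2520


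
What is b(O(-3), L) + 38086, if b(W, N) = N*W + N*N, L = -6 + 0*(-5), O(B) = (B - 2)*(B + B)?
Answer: 37942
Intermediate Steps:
O(B) = 2*B*(-2 + B) (O(B) = (-2 + B)*(2*B) = 2*B*(-2 + B))
L = -6 (L = -6 + 0 = -6)
b(W, N) = N**2 + N*W (b(W, N) = N*W + N**2 = N**2 + N*W)
b(O(-3), L) + 38086 = -6*(-6 + 2*(-3)*(-2 - 3)) + 38086 = -6*(-6 + 2*(-3)*(-5)) + 38086 = -6*(-6 + 30) + 38086 = -6*24 + 38086 = -144 + 38086 = 37942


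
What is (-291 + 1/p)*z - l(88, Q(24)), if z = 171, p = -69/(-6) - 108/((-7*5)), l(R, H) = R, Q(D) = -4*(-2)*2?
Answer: -50883859/1021 ≈ -49837.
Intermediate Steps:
Q(D) = 16 (Q(D) = 8*2 = 16)
p = 1021/70 (p = -69*(-⅙) - 108/(-35) = 23/2 - 108*(-1/35) = 23/2 + 108/35 = 1021/70 ≈ 14.586)
(-291 + 1/p)*z - l(88, Q(24)) = (-291 + 1/(1021/70))*171 - 1*88 = (-291 + 70/1021)*171 - 88 = -297041/1021*171 - 88 = -50794011/1021 - 88 = -50883859/1021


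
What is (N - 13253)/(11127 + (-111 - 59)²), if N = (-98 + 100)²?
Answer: -13249/40027 ≈ -0.33100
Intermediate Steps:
N = 4 (N = 2² = 4)
(N - 13253)/(11127 + (-111 - 59)²) = (4 - 13253)/(11127 + (-111 - 59)²) = -13249/(11127 + (-170)²) = -13249/(11127 + 28900) = -13249/40027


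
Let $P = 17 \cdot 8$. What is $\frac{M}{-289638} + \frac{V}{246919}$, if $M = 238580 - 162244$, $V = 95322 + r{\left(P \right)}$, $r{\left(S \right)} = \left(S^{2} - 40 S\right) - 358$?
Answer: $\frac{6218943988}{35758562661} \approx 0.17391$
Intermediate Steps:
$P = 136$
$r{\left(S \right)} = -358 + S^{2} - 40 S$
$V = 108020$ ($V = 95322 - \left(5798 - 18496\right) = 95322 - -12698 = 95322 + 12698 = 108020$)
$M = 76336$
$\frac{M}{-289638} + \frac{V}{246919} = \frac{76336}{-289638} + \frac{108020}{246919} = 76336 \left(- \frac{1}{289638}\right) + 108020 \cdot \frac{1}{246919} = - \frac{38168}{144819} + \frac{108020}{246919} = \frac{6218943988}{35758562661}$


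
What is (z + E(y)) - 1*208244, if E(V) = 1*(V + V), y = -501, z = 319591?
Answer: 110345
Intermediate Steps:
E(V) = 2*V (E(V) = 1*(2*V) = 2*V)
(z + E(y)) - 1*208244 = (319591 + 2*(-501)) - 1*208244 = (319591 - 1002) - 208244 = 318589 - 208244 = 110345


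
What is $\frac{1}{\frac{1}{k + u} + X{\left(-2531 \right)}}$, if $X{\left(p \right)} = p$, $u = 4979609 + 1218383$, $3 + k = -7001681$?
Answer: $- \frac{803692}{2034144453} \approx -0.0003951$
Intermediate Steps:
$k = -7001684$ ($k = -3 - 7001681 = -7001684$)
$u = 6197992$
$\frac{1}{\frac{1}{k + u} + X{\left(-2531 \right)}} = \frac{1}{\frac{1}{-7001684 + 6197992} - 2531} = \frac{1}{\frac{1}{-803692} - 2531} = \frac{1}{- \frac{1}{803692} - 2531} = \frac{1}{- \frac{2034144453}{803692}} = - \frac{803692}{2034144453}$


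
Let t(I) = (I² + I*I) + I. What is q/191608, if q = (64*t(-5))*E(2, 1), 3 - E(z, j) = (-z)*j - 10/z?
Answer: 3600/23951 ≈ 0.15031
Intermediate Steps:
t(I) = I + 2*I² (t(I) = (I² + I²) + I = 2*I² + I = I + 2*I²)
E(z, j) = 3 + 10/z + j*z (E(z, j) = 3 - ((-z)*j - 10/z) = 3 - (-j*z - 10/z) = 3 - (-10/z - j*z) = 3 + (10/z + j*z) = 3 + 10/z + j*z)
q = 28800 (q = (64*(-5*(1 + 2*(-5))))*(3 + 10/2 + 1*2) = (64*(-5*(1 - 10)))*(3 + 10*(½) + 2) = (64*(-5*(-9)))*(3 + 5 + 2) = (64*45)*10 = 2880*10 = 28800)
q/191608 = 28800/191608 = 28800*(1/191608) = 3600/23951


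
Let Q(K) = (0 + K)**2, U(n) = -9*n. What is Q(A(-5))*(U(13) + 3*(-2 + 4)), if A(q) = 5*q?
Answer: -69375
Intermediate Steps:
Q(K) = K**2
Q(A(-5))*(U(13) + 3*(-2 + 4)) = (5*(-5))**2*(-9*13 + 3*(-2 + 4)) = (-25)**2*(-117 + 3*2) = 625*(-117 + 6) = 625*(-111) = -69375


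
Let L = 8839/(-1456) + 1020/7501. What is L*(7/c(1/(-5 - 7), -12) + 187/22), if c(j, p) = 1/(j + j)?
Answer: -54844493/1260168 ≈ -43.522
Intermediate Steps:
c(j, p) = 1/(2*j)
L = -4985863/840112 (L = 8839*(-1/1456) + 1020*(1/7501) = -8839/1456 + 1020/7501 = -4985863/840112 ≈ -5.9348)
L*(7/c(1/(-5 - 7), -12) + 187/22) = -4985863*(7/((1/(2*(1/(-5 - 7))))) + 187/22)/840112 = -4985863*(7/((1/(2*(1/(-12))))) + 187*(1/22))/840112 = -4985863*(7/((1/(2*(-1/12)))) + 17/2)/840112 = -4985863*(7/(((½)*(-12))) + 17/2)/840112 = -4985863*(7/(-6) + 17/2)/840112 = -4985863*(7*(-⅙) + 17/2)/840112 = -4985863*(-7/6 + 17/2)/840112 = -4985863/840112*22/3 = -54844493/1260168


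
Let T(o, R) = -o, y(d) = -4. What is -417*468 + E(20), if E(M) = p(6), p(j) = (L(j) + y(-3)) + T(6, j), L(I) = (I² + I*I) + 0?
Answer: -195094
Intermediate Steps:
L(I) = 2*I² (L(I) = (I² + I²) + 0 = 2*I² + 0 = 2*I²)
p(j) = -10 + 2*j² (p(j) = (2*j² - 4) - 1*6 = (-4 + 2*j²) - 6 = -10 + 2*j²)
E(M) = 62 (E(M) = -10 + 2*6² = -10 + 2*36 = -10 + 72 = 62)
-417*468 + E(20) = -417*468 + 62 = -195156 + 62 = -195094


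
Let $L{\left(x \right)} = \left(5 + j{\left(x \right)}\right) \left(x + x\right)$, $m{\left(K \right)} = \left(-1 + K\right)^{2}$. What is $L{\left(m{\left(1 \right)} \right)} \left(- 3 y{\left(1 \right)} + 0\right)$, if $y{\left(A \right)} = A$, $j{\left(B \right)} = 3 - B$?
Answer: $0$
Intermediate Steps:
$L{\left(x \right)} = 2 x \left(8 - x\right)$ ($L{\left(x \right)} = \left(5 - \left(-3 + x\right)\right) \left(x + x\right) = \left(8 - x\right) 2 x = 2 x \left(8 - x\right)$)
$L{\left(m{\left(1 \right)} \right)} \left(- 3 y{\left(1 \right)} + 0\right) = 2 \left(-1 + 1\right)^{2} \left(8 - \left(-1 + 1\right)^{2}\right) \left(\left(-3\right) 1 + 0\right) = 2 \cdot 0^{2} \left(8 - 0^{2}\right) \left(-3 + 0\right) = 2 \cdot 0 \left(8 - 0\right) \left(-3\right) = 2 \cdot 0 \left(8 + 0\right) \left(-3\right) = 2 \cdot 0 \cdot 8 \left(-3\right) = 0 \left(-3\right) = 0$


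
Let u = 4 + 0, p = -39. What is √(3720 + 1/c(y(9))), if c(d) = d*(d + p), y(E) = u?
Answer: √18227965/70 ≈ 60.992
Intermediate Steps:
u = 4
y(E) = 4
c(d) = d*(-39 + d) (c(d) = d*(d - 39) = d*(-39 + d))
√(3720 + 1/c(y(9))) = √(3720 + 1/(4*(-39 + 4))) = √(3720 + 1/(4*(-35))) = √(3720 + 1/(-140)) = √(3720 - 1/140) = √(520799/140) = √18227965/70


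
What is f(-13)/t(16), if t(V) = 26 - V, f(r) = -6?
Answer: -3/5 ≈ -0.60000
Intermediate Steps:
f(-13)/t(16) = -6/(26 - 1*16) = -6/(26 - 16) = -6/10 = -6*1/10 = -3/5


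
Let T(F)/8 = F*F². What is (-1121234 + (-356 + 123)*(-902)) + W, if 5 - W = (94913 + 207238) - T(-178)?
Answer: -46331230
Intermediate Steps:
T(F) = 8*F³ (T(F) = 8*(F*F²) = 8*F³)
W = -45420162 (W = 5 - ((94913 + 207238) - 8*(-178)³) = 5 - (302151 - 8*(-5639752)) = 5 - (302151 - 1*(-45118016)) = 5 - (302151 + 45118016) = 5 - 1*45420167 = 5 - 45420167 = -45420162)
(-1121234 + (-356 + 123)*(-902)) + W = (-1121234 + (-356 + 123)*(-902)) - 45420162 = (-1121234 - 233*(-902)) - 45420162 = (-1121234 + 210166) - 45420162 = -911068 - 45420162 = -46331230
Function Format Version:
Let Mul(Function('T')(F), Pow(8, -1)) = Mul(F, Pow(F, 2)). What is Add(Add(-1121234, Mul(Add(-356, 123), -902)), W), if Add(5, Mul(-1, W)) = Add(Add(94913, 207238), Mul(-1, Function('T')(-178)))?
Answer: -46331230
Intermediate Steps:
Function('T')(F) = Mul(8, Pow(F, 3)) (Function('T')(F) = Mul(8, Mul(F, Pow(F, 2))) = Mul(8, Pow(F, 3)))
W = -45420162 (W = Add(5, Mul(-1, Add(Add(94913, 207238), Mul(-1, Mul(8, Pow(-178, 3)))))) = Add(5, Mul(-1, Add(302151, Mul(-1, Mul(8, -5639752))))) = Add(5, Mul(-1, Add(302151, Mul(-1, -45118016)))) = Add(5, Mul(-1, Add(302151, 45118016))) = Add(5, Mul(-1, 45420167)) = Add(5, -45420167) = -45420162)
Add(Add(-1121234, Mul(Add(-356, 123), -902)), W) = Add(Add(-1121234, Mul(Add(-356, 123), -902)), -45420162) = Add(Add(-1121234, Mul(-233, -902)), -45420162) = Add(Add(-1121234, 210166), -45420162) = Add(-911068, -45420162) = -46331230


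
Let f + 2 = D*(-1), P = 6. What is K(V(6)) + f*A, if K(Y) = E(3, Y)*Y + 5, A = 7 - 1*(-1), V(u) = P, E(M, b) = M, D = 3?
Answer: -17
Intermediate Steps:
V(u) = 6
A = 8 (A = 7 + 1 = 8)
K(Y) = 5 + 3*Y (K(Y) = 3*Y + 5 = 5 + 3*Y)
f = -5 (f = -2 + 3*(-1) = -2 - 3 = -5)
K(V(6)) + f*A = (5 + 3*6) - 5*8 = (5 + 18) - 40 = 23 - 40 = -17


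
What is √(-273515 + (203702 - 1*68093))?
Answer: I*√137906 ≈ 371.36*I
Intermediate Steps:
√(-273515 + (203702 - 1*68093)) = √(-273515 + (203702 - 68093)) = √(-273515 + 135609) = √(-137906) = I*√137906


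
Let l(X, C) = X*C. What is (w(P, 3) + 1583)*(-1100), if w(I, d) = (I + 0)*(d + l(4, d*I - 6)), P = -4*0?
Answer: -1741300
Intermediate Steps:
l(X, C) = C*X
P = 0
w(I, d) = I*(-24 + d + 4*I*d) (w(I, d) = (I + 0)*(d + (d*I - 6)*4) = I*(d + (I*d - 6)*4) = I*(d + (-6 + I*d)*4) = I*(d + (-24 + 4*I*d)) = I*(-24 + d + 4*I*d))
(w(P, 3) + 1583)*(-1100) = (0*(-24 + 3 + 4*0*3) + 1583)*(-1100) = (0*(-24 + 3 + 0) + 1583)*(-1100) = (0*(-21) + 1583)*(-1100) = (0 + 1583)*(-1100) = 1583*(-1100) = -1741300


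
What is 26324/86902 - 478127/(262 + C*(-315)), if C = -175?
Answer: -20046092583/2406620537 ≈ -8.3296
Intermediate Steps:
26324/86902 - 478127/(262 + C*(-315)) = 26324/86902 - 478127/(262 - 175*(-315)) = 26324*(1/86902) - 478127/(262 + 55125) = 13162/43451 - 478127/55387 = -20046092583/2406620537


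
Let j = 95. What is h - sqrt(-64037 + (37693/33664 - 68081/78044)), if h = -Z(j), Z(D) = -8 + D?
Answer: -87 - I*sqrt(431658026264075111306)/82102288 ≈ -87.0 - 253.05*I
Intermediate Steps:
h = -87 (h = -(-8 + 95) = -1*87 = -87)
h - sqrt(-64037 + (37693/33664 - 68081/78044)) = -87 - sqrt(-64037 + (37693/33664 - 68081/78044)) = -87 - sqrt(-64037 + 162458427/656818304) = -87 - sqrt(-42060511274821/656818304) = -87 - I*sqrt(431658026264075111306)/82102288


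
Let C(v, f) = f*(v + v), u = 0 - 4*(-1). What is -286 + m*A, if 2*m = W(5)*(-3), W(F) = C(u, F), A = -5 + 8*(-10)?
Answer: 4814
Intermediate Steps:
u = 4 (u = 0 + 4 = 4)
C(v, f) = 2*f*v (C(v, f) = f*(2*v) = 2*f*v)
A = -85 (A = -5 - 80 = -85)
W(F) = 8*F (W(F) = 2*F*4 = 8*F)
m = -60 (m = ((8*5)*(-3))/2 = (40*(-3))/2 = (½)*(-120) = -60)
-286 + m*A = -286 - 60*(-85) = -286 + 5100 = 4814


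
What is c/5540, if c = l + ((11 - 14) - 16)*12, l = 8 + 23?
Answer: -197/5540 ≈ -0.035560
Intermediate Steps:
l = 31
c = -197 (c = 31 + ((11 - 14) - 16)*12 = 31 + (-3 - 16)*12 = 31 - 19*12 = 31 - 228 = -197)
c/5540 = -197/5540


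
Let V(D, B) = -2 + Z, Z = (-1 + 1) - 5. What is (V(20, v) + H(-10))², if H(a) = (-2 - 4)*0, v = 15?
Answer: 49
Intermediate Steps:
Z = -5 (Z = 0 - 5 = -5)
H(a) = 0 (H(a) = -6*0 = 0)
V(D, B) = -7 (V(D, B) = -2 - 5 = -7)
(V(20, v) + H(-10))² = (-7 + 0)² = (-7)² = 49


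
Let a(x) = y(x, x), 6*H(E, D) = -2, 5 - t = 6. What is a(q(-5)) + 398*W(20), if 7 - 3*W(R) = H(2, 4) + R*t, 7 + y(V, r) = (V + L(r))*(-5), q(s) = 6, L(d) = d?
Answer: 32033/9 ≈ 3559.2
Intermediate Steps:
t = -1 (t = 5 - 1*6 = 5 - 6 = -1)
H(E, D) = -⅓ (H(E, D) = (⅙)*(-2) = -⅓)
y(V, r) = -7 - 5*V - 5*r (y(V, r) = -7 + (V + r)*(-5) = -7 + (-5*V - 5*r) = -7 - 5*V - 5*r)
W(R) = 22/9 + R/3 (W(R) = 7/3 - (-⅓ + R*(-1))/3 = 7/3 - (-⅓ - R)/3 = 7/3 + (⅑ + R/3) = 22/9 + R/3)
a(x) = -7 - 10*x (a(x) = -7 - 5*x - 5*x = -7 - 10*x)
a(q(-5)) + 398*W(20) = (-7 - 10*6) + 398*(22/9 + (⅓)*20) = (-7 - 60) + 398*(22/9 + 20/3) = -67 + 398*(82/9) = -67 + 32636/9 = 32033/9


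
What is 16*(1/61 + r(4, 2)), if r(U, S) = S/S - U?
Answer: -2912/61 ≈ -47.738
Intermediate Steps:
r(U, S) = 1 - U
16*(1/61 + r(4, 2)) = 16*(1/61 + (1 - 1*4)) = 16*(1/61 + (1 - 4)) = 16*(1/61 - 3) = 16*(-182/61) = -2912/61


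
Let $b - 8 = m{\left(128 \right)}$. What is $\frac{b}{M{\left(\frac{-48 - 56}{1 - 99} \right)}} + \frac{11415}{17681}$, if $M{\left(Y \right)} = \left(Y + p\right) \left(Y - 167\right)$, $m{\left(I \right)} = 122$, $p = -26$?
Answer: $\frac{4574582560}{6756917917} \approx 0.67702$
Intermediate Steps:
$M{\left(Y \right)} = \left(-167 + Y\right) \left(-26 + Y\right)$ ($M{\left(Y \right)} = \left(Y - 26\right) \left(Y - 167\right) = \left(-26 + Y\right) \left(-167 + Y\right) = \left(-167 + Y\right) \left(-26 + Y\right)$)
$b = 130$ ($b = 8 + 122 = 130$)
$\frac{b}{M{\left(\frac{-48 - 56}{1 - 99} \right)}} + \frac{11415}{17681} = \frac{130}{4342 + \left(\frac{-48 - 56}{1 - 99}\right)^{2} - 193 \frac{-48 - 56}{1 - 99}} + \frac{11415}{17681} = \frac{130}{4342 + \left(- \frac{104}{-98}\right)^{2} - 193 \left(- \frac{104}{-98}\right)} + 11415 \cdot \frac{1}{17681} = \frac{130}{4342 + \left(\left(-104\right) \left(- \frac{1}{98}\right)\right)^{2} - 193 \left(\left(-104\right) \left(- \frac{1}{98}\right)\right)} + \frac{11415}{17681} = \frac{130}{4342 + \left(\frac{52}{49}\right)^{2} - \frac{10036}{49}} + \frac{11415}{17681} = \frac{130}{4342 + \frac{2704}{2401} - \frac{10036}{49}} + \frac{11415}{17681} = \frac{130}{\frac{9936082}{2401}} + \frac{11415}{17681} = 130 \cdot \frac{2401}{9936082} + \frac{11415}{17681} = \frac{12005}{382157} + \frac{11415}{17681} = \frac{4574582560}{6756917917}$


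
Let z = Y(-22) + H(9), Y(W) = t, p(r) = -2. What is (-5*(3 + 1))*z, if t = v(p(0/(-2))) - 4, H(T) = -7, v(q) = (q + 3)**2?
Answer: 200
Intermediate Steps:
v(q) = (3 + q)**2
t = -3 (t = (3 - 2)**2 - 4 = 1**2 - 4 = 1 - 4 = -3)
Y(W) = -3
z = -10 (z = -3 - 7 = -10)
(-5*(3 + 1))*z = -5*(3 + 1)*(-10) = -5*4*(-10) = -20*(-10) = 200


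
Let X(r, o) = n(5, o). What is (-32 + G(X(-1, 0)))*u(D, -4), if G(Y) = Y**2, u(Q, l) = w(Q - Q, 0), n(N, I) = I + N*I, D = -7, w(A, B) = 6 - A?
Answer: -192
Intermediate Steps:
n(N, I) = I + I*N
u(Q, l) = 6 (u(Q, l) = 6 - (Q - Q) = 6 - 1*0 = 6 + 0 = 6)
X(r, o) = 6*o (X(r, o) = o*(1 + 5) = o*6 = 6*o)
(-32 + G(X(-1, 0)))*u(D, -4) = (-32 + (6*0)**2)*6 = (-32 + 0**2)*6 = (-32 + 0)*6 = -32*6 = -192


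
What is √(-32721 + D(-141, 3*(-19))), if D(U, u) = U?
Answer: I*√32862 ≈ 181.28*I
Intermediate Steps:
√(-32721 + D(-141, 3*(-19))) = √(-32721 - 141) = √(-32862) = I*√32862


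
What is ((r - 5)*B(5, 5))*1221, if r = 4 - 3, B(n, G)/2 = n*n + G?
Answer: -293040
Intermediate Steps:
B(n, G) = 2*G + 2*n² (B(n, G) = 2*(n*n + G) = 2*(n² + G) = 2*(G + n²) = 2*G + 2*n²)
r = 1
((r - 5)*B(5, 5))*1221 = ((1 - 5)*(2*5 + 2*5²))*1221 = -4*(10 + 2*25)*1221 = -4*(10 + 50)*1221 = -4*60*1221 = -240*1221 = -293040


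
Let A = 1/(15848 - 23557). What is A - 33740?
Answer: -260101661/7709 ≈ -33740.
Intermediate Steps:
A = -1/7709 (A = 1/(-7709) = -1/7709 ≈ -0.00012972)
A - 33740 = -1/7709 - 33740 = -260101661/7709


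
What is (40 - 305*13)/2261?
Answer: -3925/2261 ≈ -1.7360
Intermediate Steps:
(40 - 305*13)/2261 = (40 - 3965)*(1/2261) = -3925*1/2261 = -3925/2261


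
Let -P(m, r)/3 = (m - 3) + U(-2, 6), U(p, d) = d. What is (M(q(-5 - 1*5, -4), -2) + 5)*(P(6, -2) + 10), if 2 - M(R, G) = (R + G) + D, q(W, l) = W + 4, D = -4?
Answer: -323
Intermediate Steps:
q(W, l) = 4 + W
M(R, G) = 6 - G - R (M(R, G) = 2 - ((R + G) - 4) = 2 - ((G + R) - 4) = 2 - (-4 + G + R) = 2 + (4 - G - R) = 6 - G - R)
P(m, r) = -9 - 3*m (P(m, r) = -3*((m - 3) + 6) = -3*((-3 + m) + 6) = -3*(3 + m) = -9 - 3*m)
(M(q(-5 - 1*5, -4), -2) + 5)*(P(6, -2) + 10) = ((6 - 1*(-2) - (4 + (-5 - 1*5))) + 5)*((-9 - 3*6) + 10) = ((6 + 2 - (4 + (-5 - 5))) + 5)*((-9 - 18) + 10) = ((6 + 2 - (4 - 10)) + 5)*(-27 + 10) = ((6 + 2 - 1*(-6)) + 5)*(-17) = ((6 + 2 + 6) + 5)*(-17) = (14 + 5)*(-17) = 19*(-17) = -323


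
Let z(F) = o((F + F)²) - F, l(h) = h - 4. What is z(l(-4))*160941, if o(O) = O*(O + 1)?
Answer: 10589917800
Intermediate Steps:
o(O) = O*(1 + O)
l(h) = -4 + h
z(F) = -F + 4*F²*(1 + 4*F²) (z(F) = (F + F)²*(1 + (F + F)²) - F = (2*F)²*(1 + (2*F)²) - F = (4*F²)*(1 + 4*F²) - F = 4*F²*(1 + 4*F²) - F = -F + 4*F²*(1 + 4*F²))
z(l(-4))*160941 = ((-4 - 4)*(-1 + 4*(-4 - 4) + 16*(-4 - 4)³))*160941 = -8*(-1 + 4*(-8) + 16*(-8)³)*160941 = -8*(-1 - 32 + 16*(-512))*160941 = -8*(-1 - 32 - 8192)*160941 = -8*(-8225)*160941 = 65800*160941 = 10589917800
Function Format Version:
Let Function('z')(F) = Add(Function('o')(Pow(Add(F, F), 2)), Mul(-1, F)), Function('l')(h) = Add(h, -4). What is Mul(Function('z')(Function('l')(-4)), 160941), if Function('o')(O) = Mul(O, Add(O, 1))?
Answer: 10589917800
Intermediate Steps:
Function('o')(O) = Mul(O, Add(1, O))
Function('l')(h) = Add(-4, h)
Function('z')(F) = Add(Mul(-1, F), Mul(4, Pow(F, 2), Add(1, Mul(4, Pow(F, 2))))) (Function('z')(F) = Add(Mul(Pow(Add(F, F), 2), Add(1, Pow(Add(F, F), 2))), Mul(-1, F)) = Add(Mul(Pow(Mul(2, F), 2), Add(1, Pow(Mul(2, F), 2))), Mul(-1, F)) = Add(Mul(Mul(4, Pow(F, 2)), Add(1, Mul(4, Pow(F, 2)))), Mul(-1, F)) = Add(Mul(4, Pow(F, 2), Add(1, Mul(4, Pow(F, 2)))), Mul(-1, F)) = Add(Mul(-1, F), Mul(4, Pow(F, 2), Add(1, Mul(4, Pow(F, 2))))))
Mul(Function('z')(Function('l')(-4)), 160941) = Mul(Mul(Add(-4, -4), Add(-1, Mul(4, Add(-4, -4)), Mul(16, Pow(Add(-4, -4), 3)))), 160941) = Mul(Mul(-8, Add(-1, Mul(4, -8), Mul(16, Pow(-8, 3)))), 160941) = Mul(Mul(-8, Add(-1, -32, Mul(16, -512))), 160941) = Mul(Mul(-8, Add(-1, -32, -8192)), 160941) = Mul(Mul(-8, -8225), 160941) = Mul(65800, 160941) = 10589917800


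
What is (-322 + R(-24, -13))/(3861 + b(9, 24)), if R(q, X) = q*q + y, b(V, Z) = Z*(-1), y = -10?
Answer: 244/3837 ≈ 0.063591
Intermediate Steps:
b(V, Z) = -Z
R(q, X) = -10 + q² (R(q, X) = q*q - 10 = q² - 10 = -10 + q²)
(-322 + R(-24, -13))/(3861 + b(9, 24)) = (-322 + (-10 + (-24)²))/(3861 - 1*24) = (-322 + (-10 + 576))/(3861 - 24) = (-322 + 566)/3837 = 244*(1/3837) = 244/3837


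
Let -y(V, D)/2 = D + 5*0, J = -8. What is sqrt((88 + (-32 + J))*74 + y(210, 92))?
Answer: 2*sqrt(842) ≈ 58.034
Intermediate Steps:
y(V, D) = -2*D (y(V, D) = -2*(D + 5*0) = -2*(D + 0) = -2*D)
sqrt((88 + (-32 + J))*74 + y(210, 92)) = sqrt((88 + (-32 - 8))*74 - 2*92) = sqrt((88 - 40)*74 - 184) = sqrt(48*74 - 184) = sqrt(3552 - 184) = sqrt(3368) = 2*sqrt(842)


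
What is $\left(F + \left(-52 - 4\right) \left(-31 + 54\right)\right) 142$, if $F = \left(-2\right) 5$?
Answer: $-184316$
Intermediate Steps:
$F = -10$
$\left(F + \left(-52 - 4\right) \left(-31 + 54\right)\right) 142 = \left(-10 + \left(-52 - 4\right) \left(-31 + 54\right)\right) 142 = \left(-10 - 1288\right) 142 = \left(-1298\right) 142 = -184316$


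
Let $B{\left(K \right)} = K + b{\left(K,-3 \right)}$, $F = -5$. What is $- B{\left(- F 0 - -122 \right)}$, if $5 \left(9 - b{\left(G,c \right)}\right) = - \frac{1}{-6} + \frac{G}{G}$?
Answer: $- \frac{3923}{30} \approx -130.77$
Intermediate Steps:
$b{\left(G,c \right)} = \frac{263}{30}$ ($b{\left(G,c \right)} = 9 - \frac{- \frac{1}{-6} + \frac{G}{G}}{5} = 9 - \frac{\left(-1\right) \left(- \frac{1}{6}\right) + 1}{5} = 9 - \frac{\frac{1}{6} + 1}{5} = 9 - \frac{7}{30} = \frac{263}{30}$)
$B{\left(K \right)} = \frac{263}{30} + K$ ($B{\left(K \right)} = K + \frac{263}{30} = \frac{263}{30} + K$)
$- B{\left(- F 0 - -122 \right)} = - (\frac{263}{30} - \left(-122 - 0\right)) = - (\frac{263}{30} + \left(\left(-1\right) 0 + 122\right)) = - (\frac{263}{30} + \left(0 + 122\right)) = - (\frac{263}{30} + 122) = \left(-1\right) \frac{3923}{30} = - \frac{3923}{30}$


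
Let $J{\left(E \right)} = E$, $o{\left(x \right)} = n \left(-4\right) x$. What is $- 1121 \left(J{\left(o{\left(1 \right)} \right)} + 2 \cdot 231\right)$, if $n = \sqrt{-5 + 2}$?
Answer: $-517902 + 4484 i \sqrt{3} \approx -5.179 \cdot 10^{5} + 7766.5 i$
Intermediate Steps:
$n = i \sqrt{3}$ ($n = \sqrt{-3} = i \sqrt{3} \approx 1.732 i$)
$o{\left(x \right)} = - 4 i x \sqrt{3}$ ($o{\left(x \right)} = i \sqrt{3} \left(-4\right) x = - 4 i \sqrt{3} x = - 4 i x \sqrt{3}$)
$- 1121 \left(J{\left(o{\left(1 \right)} \right)} + 2 \cdot 231\right) = - 1121 \left(\left(-4\right) i 1 \sqrt{3} + 2 \cdot 231\right) = - 1121 \left(- 4 i \sqrt{3} + 462\right) = - 1121 \left(462 - 4 i \sqrt{3}\right) = -517902 + 4484 i \sqrt{3}$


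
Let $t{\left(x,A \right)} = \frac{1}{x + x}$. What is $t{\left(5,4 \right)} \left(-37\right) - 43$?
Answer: $- \frac{467}{10} \approx -46.7$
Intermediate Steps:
$t{\left(x,A \right)} = \frac{1}{2 x}$
$t{\left(5,4 \right)} \left(-37\right) - 43 = \frac{1}{2 \cdot 5} \left(-37\right) - 43 = \frac{1}{2} \cdot \frac{1}{5} \left(-37\right) - 43 = \frac{1}{10} \left(-37\right) - 43 = - \frac{37}{10} - 43 = - \frac{467}{10}$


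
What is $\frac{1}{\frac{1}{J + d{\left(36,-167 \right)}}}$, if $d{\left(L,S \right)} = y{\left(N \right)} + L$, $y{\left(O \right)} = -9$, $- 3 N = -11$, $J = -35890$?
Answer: $-35863$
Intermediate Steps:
$N = \frac{11}{3}$ ($N = \left(- \frac{1}{3}\right) \left(-11\right) = \frac{11}{3} \approx 3.6667$)
$d{\left(L,S \right)} = -9 + L$
$\frac{1}{\frac{1}{J + d{\left(36,-167 \right)}}} = \frac{1}{\frac{1}{-35890 + \left(-9 + 36\right)}} = \frac{1}{\frac{1}{-35890 + 27}} = \frac{1}{\frac{1}{-35863}} = \frac{1}{- \frac{1}{35863}} = -35863$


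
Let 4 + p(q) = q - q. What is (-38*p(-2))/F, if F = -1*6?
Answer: -76/3 ≈ -25.333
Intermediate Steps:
p(q) = -4 (p(q) = -4 + (q - q) = -4 + 0 = -4)
F = -6
(-38*p(-2))/F = -38*(-4)/(-6) = 152*(-⅙) = -76/3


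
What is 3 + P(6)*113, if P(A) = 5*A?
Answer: 3393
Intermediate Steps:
3 + P(6)*113 = 3 + (5*6)*113 = 3 + 30*113 = 3 + 3390 = 3393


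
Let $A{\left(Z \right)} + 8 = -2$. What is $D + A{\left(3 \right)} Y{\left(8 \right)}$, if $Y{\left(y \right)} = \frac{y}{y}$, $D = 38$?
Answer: $28$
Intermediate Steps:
$A{\left(Z \right)} = -10$ ($A{\left(Z \right)} = -8 - 2 = -10$)
$Y{\left(y \right)} = 1$
$D + A{\left(3 \right)} Y{\left(8 \right)} = 38 - 10 = 28$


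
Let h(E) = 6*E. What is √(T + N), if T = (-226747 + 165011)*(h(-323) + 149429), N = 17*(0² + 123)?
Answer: 11*I*√75252085 ≈ 95423.0*I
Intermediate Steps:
N = 2091 (N = 17*(0 + 123) = 17*123 = 2091)
T = -9105504376 (T = (-226747 + 165011)*(6*(-323) + 149429) = -61736*(-1938 + 149429) = -61736*147491 = -9105504376)
√(T + N) = √(-9105504376 + 2091) = √(-9105502285) = 11*I*√75252085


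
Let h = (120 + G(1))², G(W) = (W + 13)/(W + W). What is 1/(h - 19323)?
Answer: -1/3194 ≈ -0.00031309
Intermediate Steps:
G(W) = (13 + W)/(2*W) (G(W) = (13 + W)/((2*W)) = (13 + W)*(1/(2*W)) = (13 + W)/(2*W))
h = 16129 (h = (120 + (½)*(13 + 1)/1)² = (120 + (½)*1*14)² = (120 + 7)² = 127² = 16129)
1/(h - 19323) = 1/(16129 - 19323) = 1/(-3194) = -1/3194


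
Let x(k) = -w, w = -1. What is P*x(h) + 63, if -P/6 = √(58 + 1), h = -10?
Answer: 63 - 6*√59 ≈ 16.913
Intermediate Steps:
x(k) = 1 (x(k) = -1*(-1) = 1)
P = -6*√59 (P = -6*√(58 + 1) = -6*√59 ≈ -46.087)
P*x(h) + 63 = -6*√59*1 + 63 = -6*√59 + 63 = 63 - 6*√59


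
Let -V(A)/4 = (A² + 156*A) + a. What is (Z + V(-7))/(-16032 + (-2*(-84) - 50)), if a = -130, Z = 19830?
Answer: -12261/7957 ≈ -1.5409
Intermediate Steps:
V(A) = 520 - 624*A - 4*A² (V(A) = -4*((A² + 156*A) - 130) = -4*(-130 + A² + 156*A) = 520 - 624*A - 4*A²)
(Z + V(-7))/(-16032 + (-2*(-84) - 50)) = (19830 + (520 - 624*(-7) - 4*(-7)²))/(-16032 + (-2*(-84) - 50)) = (19830 + (520 + 4368 - 4*49))/(-16032 + (168 - 50)) = (19830 + (520 + 4368 - 196))/(-16032 + 118) = (19830 + 4692)/(-15914) = 24522*(-1/15914) = -12261/7957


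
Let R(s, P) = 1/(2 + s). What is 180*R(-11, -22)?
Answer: -20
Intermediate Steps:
180*R(-11, -22) = 180/(2 - 11) = 180/(-9) = 180*(-1/9) = -20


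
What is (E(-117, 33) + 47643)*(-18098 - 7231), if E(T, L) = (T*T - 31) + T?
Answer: -1549729536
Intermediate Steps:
E(T, L) = -31 + T + T² (E(T, L) = (T² - 31) + T = (-31 + T²) + T = -31 + T + T²)
(E(-117, 33) + 47643)*(-18098 - 7231) = ((-31 - 117 + (-117)²) + 47643)*(-18098 - 7231) = ((-31 - 117 + 13689) + 47643)*(-25329) = (13541 + 47643)*(-25329) = 61184*(-25329) = -1549729536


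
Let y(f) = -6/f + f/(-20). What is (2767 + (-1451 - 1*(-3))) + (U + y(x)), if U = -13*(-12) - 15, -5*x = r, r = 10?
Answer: 14631/10 ≈ 1463.1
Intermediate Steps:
x = -2 (x = -⅕*10 = -2)
U = 141 (U = 156 - 15 = 141)
y(f) = -6/f - f/20 (y(f) = -6/f + f*(-1/20) = -6/f - f/20)
(2767 + (-1451 - 1*(-3))) + (U + y(x)) = (2767 + (-1451 - 1*(-3))) + (141 + (-6/(-2) - 1/20*(-2))) = (2767 + (-1451 + 3)) + (141 + (-6*(-½) + ⅒)) = (2767 - 1448) + (141 + (3 + ⅒)) = 1319 + (141 + 31/10) = 1319 + 1441/10 = 14631/10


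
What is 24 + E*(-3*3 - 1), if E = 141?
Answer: -1386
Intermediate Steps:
24 + E*(-3*3 - 1) = 24 + 141*(-3*3 - 1) = 24 + 141*(-9 - 1) = 24 + 141*(-10) = 24 - 1410 = -1386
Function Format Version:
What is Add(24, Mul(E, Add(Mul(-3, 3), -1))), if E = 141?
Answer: -1386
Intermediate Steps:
Add(24, Mul(E, Add(Mul(-3, 3), -1))) = Add(24, Mul(141, Add(Mul(-3, 3), -1))) = Add(24, Mul(141, Add(-9, -1))) = Add(24, Mul(141, -10)) = Add(24, -1410) = -1386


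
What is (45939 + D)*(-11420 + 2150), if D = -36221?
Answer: -90085860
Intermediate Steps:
(45939 + D)*(-11420 + 2150) = (45939 - 36221)*(-11420 + 2150) = 9718*(-9270) = -90085860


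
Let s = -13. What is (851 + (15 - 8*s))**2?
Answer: 940900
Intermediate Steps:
(851 + (15 - 8*s))**2 = (851 + (15 - 8*(-13)))**2 = (851 + (15 + 104))**2 = (851 + 119)**2 = 970**2 = 940900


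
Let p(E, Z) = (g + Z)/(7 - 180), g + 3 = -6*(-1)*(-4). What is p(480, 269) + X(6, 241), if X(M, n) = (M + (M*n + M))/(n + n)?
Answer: 67795/41693 ≈ 1.6261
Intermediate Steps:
g = -27 (g = -3 - 6*(-1)*(-4) = -3 + 6*(-4) = -3 - 24 = -27)
X(M, n) = (2*M + M*n)/(2*n) (X(M, n) = (M + (M + M*n))/((2*n)) = (2*M + M*n)*(1/(2*n)) = (2*M + M*n)/(2*n))
p(E, Z) = 27/173 - Z/173 (p(E, Z) = (-27 + Z)/(7 - 180) = (-27 + Z)/(-173) = (-27 + Z)*(-1/173) = 27/173 - Z/173)
p(480, 269) + X(6, 241) = (27/173 - 1/173*269) + ((½)*6 + 6/241) = (27/173 - 269/173) + (3 + 6*(1/241)) = -242/173 + (3 + 6/241) = -242/173 + 729/241 = 67795/41693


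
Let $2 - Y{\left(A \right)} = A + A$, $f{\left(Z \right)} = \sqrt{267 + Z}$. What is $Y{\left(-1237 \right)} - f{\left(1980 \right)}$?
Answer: $2476 - \sqrt{2247} \approx 2428.6$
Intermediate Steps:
$Y{\left(A \right)} = 2 - 2 A$ ($Y{\left(A \right)} = 2 - \left(A + A\right) = 2 - 2 A$)
$Y{\left(-1237 \right)} - f{\left(1980 \right)} = \left(2 - -2474\right) - \sqrt{267 + 1980} = \left(2 + 2474\right) - \sqrt{2247} = 2476 - \sqrt{2247}$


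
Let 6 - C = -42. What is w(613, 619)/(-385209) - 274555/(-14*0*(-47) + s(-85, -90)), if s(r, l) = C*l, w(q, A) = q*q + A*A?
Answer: 253043159/4108896 ≈ 61.584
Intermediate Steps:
C = 48 (C = 6 - 1*(-42) = 6 + 42 = 48)
w(q, A) = A² + q² (w(q, A) = q² + A² = A² + q²)
s(r, l) = 48*l
w(613, 619)/(-385209) - 274555/(-14*0*(-47) + s(-85, -90)) = (619² + 613²)/(-385209) - 274555/(-14*0*(-47) + 48*(-90)) = (383161 + 375769)*(-1/385209) - 274555/(0*(-47) - 4320) = 758930*(-1/385209) - 274555/(0 - 4320) = -758930/385209 - 274555/(-4320) = -758930/385209 - 274555*(-1/4320) = -758930/385209 + 54911/864 = 253043159/4108896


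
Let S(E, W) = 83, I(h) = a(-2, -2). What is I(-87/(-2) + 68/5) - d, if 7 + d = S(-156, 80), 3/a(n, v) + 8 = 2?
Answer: -153/2 ≈ -76.500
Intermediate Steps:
a(n, v) = -1/2 (a(n, v) = 3/(-8 + 2) = 3/(-6) = 3*(-1/6) = -1/2)
I(h) = -1/2
d = 76 (d = -7 + 83 = 76)
I(-87/(-2) + 68/5) - d = -1/2 - 1*76 = -1/2 - 76 = -153/2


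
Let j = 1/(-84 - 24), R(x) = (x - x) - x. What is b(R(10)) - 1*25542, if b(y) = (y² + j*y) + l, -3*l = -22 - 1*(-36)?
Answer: -1374115/54 ≈ -25447.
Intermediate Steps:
R(x) = -x (R(x) = 0 - x = -x)
j = -1/108 (j = 1/(-108) = -1/108 ≈ -0.0092593)
l = -14/3 (l = -(-22 - 1*(-36))/3 = -(-22 + 36)/3 = -⅓*14 = -14/3 ≈ -4.6667)
b(y) = -14/3 + y² - y/108 (b(y) = (y² - y/108) - 14/3 = -14/3 + y² - y/108)
b(R(10)) - 1*25542 = (-14/3 + (-1*10)² - (-1)*10/108) - 1*25542 = (-14/3 + (-10)² - 1/108*(-10)) - 25542 = (-14/3 + 100 + 5/54) - 25542 = 5153/54 - 25542 = -1374115/54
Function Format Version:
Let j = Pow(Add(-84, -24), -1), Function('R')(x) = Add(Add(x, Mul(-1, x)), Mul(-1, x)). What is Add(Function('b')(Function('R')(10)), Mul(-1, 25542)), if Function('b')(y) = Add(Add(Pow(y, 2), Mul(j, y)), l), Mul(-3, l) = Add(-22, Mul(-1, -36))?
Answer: Rational(-1374115, 54) ≈ -25447.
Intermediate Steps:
Function('R')(x) = Mul(-1, x) (Function('R')(x) = Add(0, Mul(-1, x)) = Mul(-1, x))
j = Rational(-1, 108) (j = Pow(-108, -1) = Rational(-1, 108) ≈ -0.0092593)
l = Rational(-14, 3) (l = Mul(Rational(-1, 3), Add(-22, Mul(-1, -36))) = Mul(Rational(-1, 3), Add(-22, 36)) = Mul(Rational(-1, 3), 14) = Rational(-14, 3) ≈ -4.6667)
Function('b')(y) = Add(Rational(-14, 3), Pow(y, 2), Mul(Rational(-1, 108), y)) (Function('b')(y) = Add(Add(Pow(y, 2), Mul(Rational(-1, 108), y)), Rational(-14, 3)) = Add(Rational(-14, 3), Pow(y, 2), Mul(Rational(-1, 108), y)))
Add(Function('b')(Function('R')(10)), Mul(-1, 25542)) = Add(Add(Rational(-14, 3), Pow(Mul(-1, 10), 2), Mul(Rational(-1, 108), Mul(-1, 10))), Mul(-1, 25542)) = Add(Add(Rational(-14, 3), Pow(-10, 2), Mul(Rational(-1, 108), -10)), -25542) = Add(Add(Rational(-14, 3), 100, Rational(5, 54)), -25542) = Add(Rational(5153, 54), -25542) = Rational(-1374115, 54)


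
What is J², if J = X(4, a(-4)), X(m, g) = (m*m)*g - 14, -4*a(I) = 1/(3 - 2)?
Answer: 324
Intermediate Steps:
a(I) = -¼ (a(I) = -1/(4*(3 - 2)) = -¼/1 = -¼*1 = -¼)
X(m, g) = -14 + g*m² (X(m, g) = m²*g - 14 = g*m² - 14 = -14 + g*m²)
J = -18 (J = -14 - ¼*4² = -14 - ¼*16 = -14 - 4 = -18)
J² = (-18)² = 324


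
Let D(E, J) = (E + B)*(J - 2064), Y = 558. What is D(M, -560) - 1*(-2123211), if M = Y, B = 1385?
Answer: -2975221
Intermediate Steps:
M = 558
D(E, J) = (-2064 + J)*(1385 + E) (D(E, J) = (E + 1385)*(J - 2064) = (1385 + E)*(-2064 + J) = (-2064 + J)*(1385 + E))
D(M, -560) - 1*(-2123211) = (-2858640 - 2064*558 + 1385*(-560) + 558*(-560)) - 1*(-2123211) = (-2858640 - 1151712 - 775600 - 312480) + 2123211 = -5098432 + 2123211 = -2975221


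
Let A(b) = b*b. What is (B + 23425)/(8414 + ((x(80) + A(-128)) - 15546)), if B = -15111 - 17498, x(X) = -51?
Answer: -9184/9201 ≈ -0.99815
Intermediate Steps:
A(b) = b**2
B = -32609
(B + 23425)/(8414 + ((x(80) + A(-128)) - 15546)) = (-32609 + 23425)/(8414 + ((-51 + (-128)**2) - 15546)) = -9184/(8414 + ((-51 + 16384) - 15546)) = -9184/(8414 + (16333 - 15546)) = -9184/(8414 + 787) = -9184/9201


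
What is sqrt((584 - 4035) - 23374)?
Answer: 5*I*sqrt(1073) ≈ 163.78*I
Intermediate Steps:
sqrt((584 - 4035) - 23374) = sqrt(-3451 - 23374) = sqrt(-26825) = 5*I*sqrt(1073)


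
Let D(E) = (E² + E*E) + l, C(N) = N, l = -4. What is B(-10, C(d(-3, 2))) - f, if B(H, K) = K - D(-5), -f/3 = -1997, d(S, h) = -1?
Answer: -6038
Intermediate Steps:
f = 5991 (f = -3*(-1997) = 5991)
D(E) = -4 + 2*E² (D(E) = (E² + E*E) - 4 = (E² + E²) - 4 = 2*E² - 4 = -4 + 2*E²)
B(H, K) = -46 + K (B(H, K) = K - (-4 + 2*(-5)²) = K - (-4 + 2*25) = K - (-4 + 50) = K - 1*46 = K - 46 = -46 + K)
B(-10, C(d(-3, 2))) - f = (-46 - 1) - 1*5991 = -47 - 5991 = -6038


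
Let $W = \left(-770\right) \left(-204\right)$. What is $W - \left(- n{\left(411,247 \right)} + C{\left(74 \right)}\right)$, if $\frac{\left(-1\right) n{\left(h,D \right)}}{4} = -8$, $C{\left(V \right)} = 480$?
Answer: $156632$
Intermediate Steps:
$W = 157080$
$n{\left(h,D \right)} = 32$ ($n{\left(h,D \right)} = \left(-4\right) \left(-8\right) = 32$)
$W - \left(- n{\left(411,247 \right)} + C{\left(74 \right)}\right) = 157080 + \left(32 - 480\right) = 157080 - 448 = 156632$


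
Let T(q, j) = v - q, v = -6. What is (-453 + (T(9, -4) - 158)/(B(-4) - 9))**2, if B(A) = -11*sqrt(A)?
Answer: 64698768908/319225 + 1936401456*I/319225 ≈ 2.0267e+5 + 6065.9*I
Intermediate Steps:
T(q, j) = -6 - q
(-453 + (T(9, -4) - 158)/(B(-4) - 9))**2 = (-453 + ((-6 - 1*9) - 158)/(-22*I - 9))**2 = (-453 + ((-6 - 9) - 158)/(-22*I - 9))**2 = (-453 + (-15 - 158)/(-22*I - 9))**2 = (-453 - 173*(-9 + 22*I)/565)**2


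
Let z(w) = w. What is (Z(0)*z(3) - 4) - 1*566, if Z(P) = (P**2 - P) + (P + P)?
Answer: -570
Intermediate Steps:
Z(P) = P + P**2 (Z(P) = (P**2 - P) + 2*P = P + P**2)
(Z(0)*z(3) - 4) - 1*566 = ((0*(1 + 0))*3 - 4) - 1*566 = ((0*1)*3 - 4) - 566 = (0*3 - 4) - 566 = (0 - 4) - 566 = -4 - 566 = -570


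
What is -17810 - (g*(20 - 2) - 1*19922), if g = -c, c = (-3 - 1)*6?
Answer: 1680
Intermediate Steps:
c = -24 (c = -4*6 = -24)
g = 24 (g = -1*(-24) = 24)
-17810 - (g*(20 - 2) - 1*19922) = -17810 - (24*(20 - 2) - 1*19922) = -17810 - (24*18 - 19922) = -17810 - (432 - 19922) = -17810 - 1*(-19490) = -17810 + 19490 = 1680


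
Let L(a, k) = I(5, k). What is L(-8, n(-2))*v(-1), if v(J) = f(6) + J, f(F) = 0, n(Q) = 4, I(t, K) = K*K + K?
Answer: -20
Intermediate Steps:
I(t, K) = K + K² (I(t, K) = K² + K = K + K²)
L(a, k) = k*(1 + k)
v(J) = J (v(J) = 0 + J = J)
L(-8, n(-2))*v(-1) = (4*(1 + 4))*(-1) = (4*5)*(-1) = 20*(-1) = -20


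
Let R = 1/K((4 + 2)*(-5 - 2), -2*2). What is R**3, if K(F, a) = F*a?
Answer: 1/4741632 ≈ 2.1090e-7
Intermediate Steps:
R = 1/168 (R = 1/(((4 + 2)*(-5 - 2))*(-2*2)) = 1/((6*(-7))*(-4)) = 1/(-42*(-4)) = 1/168 ≈ 0.0059524)
R**3 = (1/168)**3 = 1/4741632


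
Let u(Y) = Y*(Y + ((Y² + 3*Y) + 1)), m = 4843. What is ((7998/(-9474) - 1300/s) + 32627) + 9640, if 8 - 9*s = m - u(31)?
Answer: 1924112299760/45524149 ≈ 42266.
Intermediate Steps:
u(Y) = Y*(1 + Y² + 4*Y) (u(Y) = Y*(Y + (1 + Y² + 3*Y)) = Y*(1 + Y² + 4*Y))
s = 28831/9 (s = 8/9 - (4843 - 31*(1 + 31² + 4*31))/9 = 8/9 - (4843 - 31*(1 + 961 + 124))/9 = 8/9 - (4843 - 31*1086)/9 = 8/9 - (4843 - 1*33666)/9 = 8/9 - (4843 - 33666)/9 = 8/9 - ⅑*(-28823) = 8/9 + 28823/9 = 28831/9 ≈ 3203.4)
((7998/(-9474) - 1300/s) + 32627) + 9640 = ((7998/(-9474) - 1300/28831/9) + 32627) + 9640 = ((7998*(-1/9474) - 1300*9/28831) + 32627) + 9640 = ((-1333/1579 - 11700/28831) + 32627) + 9640 = (-56906023/45524149 + 32627) + 9640 = 1485259503400/45524149 + 9640 = 1924112299760/45524149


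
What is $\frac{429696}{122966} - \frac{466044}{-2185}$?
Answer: $\frac{29123226132}{134340355} \approx 216.79$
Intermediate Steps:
$\frac{429696}{122966} - \frac{466044}{-2185} = 429696 \cdot \frac{1}{122966} - - \frac{466044}{2185} = \frac{214848}{61483} + \frac{466044}{2185} = \frac{29123226132}{134340355}$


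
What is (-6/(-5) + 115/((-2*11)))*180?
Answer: -7974/11 ≈ -724.91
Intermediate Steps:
(-6/(-5) + 115/((-2*11)))*180 = (-6*(-⅕) + 115/(-22))*180 = (6/5 + 115*(-1/22))*180 = (6/5 - 115/22)*180 = -443/110*180 = -7974/11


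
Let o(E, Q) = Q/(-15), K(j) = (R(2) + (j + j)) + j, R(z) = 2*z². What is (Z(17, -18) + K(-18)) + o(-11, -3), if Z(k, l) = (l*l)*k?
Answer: 27311/5 ≈ 5462.2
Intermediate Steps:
Z(k, l) = k*l² (Z(k, l) = l²*k = k*l²)
K(j) = 8 + 3*j (K(j) = (2*2² + (j + j)) + j = (2*4 + 2*j) + j = (8 + 2*j) + j = 8 + 3*j)
o(E, Q) = -Q/15 (o(E, Q) = Q*(-1/15) = -Q/15)
(Z(17, -18) + K(-18)) + o(-11, -3) = (17*(-18)² + (8 + 3*(-18))) - 1/15*(-3) = (17*324 + (8 - 54)) + ⅕ = (5508 - 46) + ⅕ = 5462 + ⅕ = 27311/5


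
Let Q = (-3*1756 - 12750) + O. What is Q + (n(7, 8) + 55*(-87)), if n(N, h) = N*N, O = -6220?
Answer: -28974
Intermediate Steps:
Q = -24238 (Q = (-3*1756 - 12750) - 6220 = (-5268 - 12750) - 6220 = -18018 - 6220 = -24238)
n(N, h) = N**2
Q + (n(7, 8) + 55*(-87)) = -24238 + (7**2 + 55*(-87)) = -24238 + (49 - 4785) = -24238 - 4736 = -28974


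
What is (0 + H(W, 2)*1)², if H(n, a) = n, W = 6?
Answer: 36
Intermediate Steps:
(0 + H(W, 2)*1)² = (0 + 6*1)² = (0 + 6)² = 6² = 36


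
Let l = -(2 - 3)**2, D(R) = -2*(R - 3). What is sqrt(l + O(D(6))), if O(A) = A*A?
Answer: sqrt(35) ≈ 5.9161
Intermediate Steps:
D(R) = 6 - 2*R (D(R) = -2*(-3 + R) = 6 - 2*R)
l = -1 (l = -1*(-1)**2 = -1*1 = -1)
O(A) = A**2
sqrt(l + O(D(6))) = sqrt(-1 + (6 - 2*6)**2) = sqrt(-1 + (6 - 12)**2) = sqrt(-1 + (-6)**2) = sqrt(-1 + 36) = sqrt(35)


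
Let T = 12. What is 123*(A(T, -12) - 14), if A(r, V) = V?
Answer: -3198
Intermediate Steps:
123*(A(T, -12) - 14) = 123*(-12 - 14) = 123*(-26) = -3198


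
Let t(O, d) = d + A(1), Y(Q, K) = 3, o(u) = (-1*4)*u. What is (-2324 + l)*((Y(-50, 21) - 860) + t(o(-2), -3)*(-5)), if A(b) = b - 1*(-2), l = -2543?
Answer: 4171019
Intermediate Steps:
o(u) = -4*u
A(b) = 2 + b (A(b) = b + 2 = 2 + b)
t(O, d) = 3 + d (t(O, d) = d + (2 + 1) = d + 3 = 3 + d)
(-2324 + l)*((Y(-50, 21) - 860) + t(o(-2), -3)*(-5)) = (-2324 - 2543)*((3 - 860) + (3 - 3)*(-5)) = -4867*(-857 + 0*(-5)) = -4867*(-857 + 0) = -4867*(-857) = 4171019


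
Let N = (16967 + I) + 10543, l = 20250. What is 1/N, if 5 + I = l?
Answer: 1/47755 ≈ 2.0940e-5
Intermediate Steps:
I = 20245 (I = -5 + 20250 = 20245)
N = 47755 (N = (16967 + 20245) + 10543 = 37212 + 10543 = 47755)
1/N = 1/47755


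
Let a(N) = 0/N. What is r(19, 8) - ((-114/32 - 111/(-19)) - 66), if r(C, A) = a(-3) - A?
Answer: 16939/304 ≈ 55.720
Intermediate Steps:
a(N) = 0
r(C, A) = -A (r(C, A) = 0 - A = -A)
r(19, 8) - ((-114/32 - 111/(-19)) - 66) = -1*8 - ((-114/32 - 111/(-19)) - 66) = -8 - ((-114*1/32 - 111*(-1/19)) - 66) = -8 - ((-57/16 + 111/19) - 66) = -8 - (693/304 - 66) = -8 - 1*(-19371/304) = -8 + 19371/304 = 16939/304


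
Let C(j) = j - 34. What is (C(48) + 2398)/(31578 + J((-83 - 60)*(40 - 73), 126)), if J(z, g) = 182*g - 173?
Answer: 36/811 ≈ 0.044390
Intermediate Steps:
C(j) = -34 + j
J(z, g) = -173 + 182*g
(C(48) + 2398)/(31578 + J((-83 - 60)*(40 - 73), 126)) = ((-34 + 48) + 2398)/(31578 + (-173 + 182*126)) = (14 + 2398)/(31578 + (-173 + 22932)) = 2412/(31578 + 22759) = 2412/54337 = 2412*(1/54337) = 36/811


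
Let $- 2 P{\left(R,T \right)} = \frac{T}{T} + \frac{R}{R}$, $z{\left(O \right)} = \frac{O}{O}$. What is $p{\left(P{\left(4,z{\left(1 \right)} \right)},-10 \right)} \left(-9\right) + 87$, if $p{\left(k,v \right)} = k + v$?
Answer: $186$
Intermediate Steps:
$z{\left(O \right)} = 1$
$P{\left(R,T \right)} = -1$ ($P{\left(R,T \right)} = - \frac{\frac{T}{T} + \frac{R}{R}}{2} = - \frac{1 + 1}{2} = \left(- \frac{1}{2}\right) 2 = -1$)
$p{\left(P{\left(4,z{\left(1 \right)} \right)},-10 \right)} \left(-9\right) + 87 = \left(-1 - 10\right) \left(-9\right) + 87 = \left(-11\right) \left(-9\right) + 87 = 99 + 87 = 186$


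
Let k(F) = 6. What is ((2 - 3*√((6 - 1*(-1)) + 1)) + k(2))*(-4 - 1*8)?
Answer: -96 + 72*√2 ≈ 5.8234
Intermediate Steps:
((2 - 3*√((6 - 1*(-1)) + 1)) + k(2))*(-4 - 1*8) = ((2 - 3*√((6 - 1*(-1)) + 1)) + 6)*(-4 - 1*8) = ((2 - 3*√((6 + 1) + 1)) + 6)*(-4 - 8) = ((2 - 3*√(7 + 1)) + 6)*(-12) = ((2 - 6*√2) + 6)*(-12) = (8 - 6*√2)*(-12) = -96 + 72*√2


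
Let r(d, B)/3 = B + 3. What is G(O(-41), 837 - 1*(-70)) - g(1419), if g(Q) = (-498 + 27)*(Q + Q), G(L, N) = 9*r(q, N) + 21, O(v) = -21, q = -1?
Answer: 1361289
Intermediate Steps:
r(d, B) = 9 + 3*B (r(d, B) = 3*(B + 3) = 3*(3 + B) = 9 + 3*B)
G(L, N) = 102 + 27*N (G(L, N) = 9*(9 + 3*N) + 21 = (81 + 27*N) + 21 = 102 + 27*N)
g(Q) = -942*Q
G(O(-41), 837 - 1*(-70)) - g(1419) = (102 + 27*(837 - 1*(-70))) - (-942)*1419 = (102 + 27*(837 + 70)) - 1*(-1336698) = (102 + 27*907) + 1336698 = (102 + 24489) + 1336698 = 24591 + 1336698 = 1361289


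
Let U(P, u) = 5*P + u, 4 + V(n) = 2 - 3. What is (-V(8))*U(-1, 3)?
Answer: -10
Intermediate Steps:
V(n) = -5 (V(n) = -4 + (2 - 3) = -4 - 1 = -5)
U(P, u) = u + 5*P
(-V(8))*U(-1, 3) = (-1*(-5))*(3 + 5*(-1)) = 5*(3 - 5) = 5*(-2) = -10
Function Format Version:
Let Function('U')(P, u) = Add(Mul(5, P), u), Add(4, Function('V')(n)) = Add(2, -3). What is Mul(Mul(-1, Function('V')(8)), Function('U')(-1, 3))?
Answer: -10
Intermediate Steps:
Function('V')(n) = -5 (Function('V')(n) = Add(-4, Add(2, -3)) = Add(-4, -1) = -5)
Function('U')(P, u) = Add(u, Mul(5, P))
Mul(Mul(-1, Function('V')(8)), Function('U')(-1, 3)) = Mul(Mul(-1, -5), Add(3, Mul(5, -1))) = Mul(5, Add(3, -5)) = Mul(5, -2) = -10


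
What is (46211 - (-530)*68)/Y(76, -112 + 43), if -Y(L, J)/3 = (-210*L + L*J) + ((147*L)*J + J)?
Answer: 9139/264047 ≈ 0.034611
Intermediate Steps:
Y(L, J) = -3*J + 630*L - 444*J*L (Y(L, J) = -3*((-210*L + L*J) + ((147*L)*J + J)) = -3*((-210*L + J*L) + (147*J*L + J)) = -3*((-210*L + J*L) + (J + 147*J*L)) = -3*(J - 210*L + 148*J*L) = -3*J + 630*L - 444*J*L)
(46211 - (-530)*68)/Y(76, -112 + 43) = (46211 - (-530)*68)/(-3*(-112 + 43) + 630*76 - 444*(-112 + 43)*76) = (46211 - 1*(-36040))/(-3*(-69) + 47880 - 444*(-69)*76) = (46211 + 36040)/(207 + 47880 + 2328336) = 82251/2376423 = 82251*(1/2376423) = 9139/264047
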